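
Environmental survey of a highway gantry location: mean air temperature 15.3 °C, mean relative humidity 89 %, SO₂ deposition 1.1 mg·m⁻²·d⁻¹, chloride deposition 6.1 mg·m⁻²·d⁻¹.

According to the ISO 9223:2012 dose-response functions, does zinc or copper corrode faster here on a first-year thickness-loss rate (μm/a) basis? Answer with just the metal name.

copper

zinc: f(T) = -0.071·(T−10) [T>10 °C] = -0.3763
  SO₂ term: 0.0129·1.1^0.44·exp(0.046·89-0.3763) = 0.5538
  Sd branch = 0.0175·Sd^0.57·e^(0.008·RH+0.085·T) = 0.367 μm/a
  sum: 0.5538 + 0.367 → r_corr = 0.9209 μm/a
copper: temperature factor f = -0.080·(5.3) = -0.4240
  Pd branch = 0.0053·Pd^0.26·e^(0.059·RH+f) = 0.6782 μm/a
  Cl⁻ term: 0.01025·6.1^0.27·exp(0.036·89+0.049·15.3) = 0.8706
  sum: 0.6782 + 0.8706 → r_corr = 1.549 μm/a
Ordering by μm/a: copper (1.55) > zinc (0.921)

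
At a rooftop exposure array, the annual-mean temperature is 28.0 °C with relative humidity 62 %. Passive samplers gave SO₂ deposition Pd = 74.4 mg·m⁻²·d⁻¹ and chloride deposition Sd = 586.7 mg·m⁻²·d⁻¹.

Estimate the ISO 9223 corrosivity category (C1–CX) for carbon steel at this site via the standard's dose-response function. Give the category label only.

C5

carbon steel: T>10 °C ⇒ hinge -0.054·(28.0−10) = -0.9720
  Pd branch = 1.77·Pd^0.52·e^(0.02·RH+f) = 21.76 μm/a
  Cl⁻ term: 0.102·586.7^0.62·exp(0.033·62+0.04·28.0) = 125.9
  sum: 21.76 + 125.9 → r_corr = 147.6 μm/a
148 μm/a falls in (80, 200] for carbon steel → category C5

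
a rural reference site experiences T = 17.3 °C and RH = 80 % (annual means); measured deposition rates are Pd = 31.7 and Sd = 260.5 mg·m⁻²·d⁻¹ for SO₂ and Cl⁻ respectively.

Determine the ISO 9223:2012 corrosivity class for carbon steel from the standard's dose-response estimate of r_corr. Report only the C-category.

carbon steel: f(T) = -0.054·(T−10) [T>10 °C] = -0.3942
  sulphur-dioxide contribution → 35.66 μm/a
  chloride contribution → 89.84 μm/a
  ⇒ r_corr(carbon steel) = 125.5 μm/a
ISO 9223 Table 2 (carbon steel): 80 < 126 ≤ 200 μm/a ⇒ C5

C5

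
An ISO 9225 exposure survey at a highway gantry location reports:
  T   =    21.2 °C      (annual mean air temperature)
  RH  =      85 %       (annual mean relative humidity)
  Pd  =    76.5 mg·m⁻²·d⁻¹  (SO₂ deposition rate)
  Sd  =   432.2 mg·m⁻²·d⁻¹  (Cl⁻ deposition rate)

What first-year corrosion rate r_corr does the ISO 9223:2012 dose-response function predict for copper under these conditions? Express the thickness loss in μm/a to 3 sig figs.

copper: f(T) = -0.080·(T−10) [T>10 °C] = -0.8960
  sulphur-dioxide contribution → 1.007 μm/a
  chloride contribution → 3.18 μm/a
  ⇒ r_corr(copper) = 4.187 μm/a

r_corr = 4.19 μm/a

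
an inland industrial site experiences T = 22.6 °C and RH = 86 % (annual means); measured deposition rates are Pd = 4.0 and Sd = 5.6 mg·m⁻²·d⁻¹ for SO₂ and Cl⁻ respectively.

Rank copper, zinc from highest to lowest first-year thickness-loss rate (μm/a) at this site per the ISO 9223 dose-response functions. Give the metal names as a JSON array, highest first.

["copper", "zinc"]

copper: f(T) = -0.080·(T−10) [T>10 °C] = -1.0080
  sulphur-dioxide contribution → 0.4433 μm/a
  chloride contribution → 1.092 μm/a
  total first-year rate 1.535 μm/a
zinc: f(T) = -0.071·(T−10) [T>10 °C] = -0.8946
  sulphur-dioxide contribution → 0.507 μm/a
  chloride contribution → 0.6347 μm/a
  ⇒ r_corr(zinc) = 1.142 μm/a
Ordering by μm/a: copper (1.54) > zinc (1.14)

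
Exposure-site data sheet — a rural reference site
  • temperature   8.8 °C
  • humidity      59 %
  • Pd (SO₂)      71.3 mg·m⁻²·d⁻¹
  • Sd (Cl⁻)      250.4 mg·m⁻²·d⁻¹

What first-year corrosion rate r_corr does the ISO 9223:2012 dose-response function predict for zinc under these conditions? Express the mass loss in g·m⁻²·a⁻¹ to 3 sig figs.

r_corr = 18.5 g·m⁻²·a⁻¹

zinc: temperature factor f = +0.038·(-1.2) = -0.0456
  SO₂ term: 0.0129·71.3^0.44·exp(0.046·59-0.0456) = 1.216
  Cl⁻ term: 0.0175·250.4^0.57·exp(0.008·59+0.085·8.8) = 1.381
  sum: 1.216 + 1.381 → r_corr = 2.596 μm/a
Convert to mass loss: 2.596 μm/a × 7.14 g/cm³ = 18.54 g·m⁻²·a⁻¹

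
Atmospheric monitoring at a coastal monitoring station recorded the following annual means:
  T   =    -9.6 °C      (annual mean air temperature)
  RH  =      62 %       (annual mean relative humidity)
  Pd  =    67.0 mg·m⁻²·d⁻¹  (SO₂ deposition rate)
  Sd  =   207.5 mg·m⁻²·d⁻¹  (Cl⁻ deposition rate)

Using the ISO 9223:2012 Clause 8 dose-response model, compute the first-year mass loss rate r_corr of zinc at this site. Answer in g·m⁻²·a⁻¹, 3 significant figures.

r_corr = 6.72 g·m⁻²·a⁻¹

zinc: T≤10 °C ⇒ hinge +0.038·(-9.6−10) = -0.7448
  sulphur-dioxide contribution → 0.6749 μm/a
  chloride contribution → 0.2659 μm/a
  ⇒ r_corr(zinc) = 0.9408 μm/a
Convert to mass loss: 0.9408 μm/a × 7.14 g/cm³ = 6.717 g·m⁻²·a⁻¹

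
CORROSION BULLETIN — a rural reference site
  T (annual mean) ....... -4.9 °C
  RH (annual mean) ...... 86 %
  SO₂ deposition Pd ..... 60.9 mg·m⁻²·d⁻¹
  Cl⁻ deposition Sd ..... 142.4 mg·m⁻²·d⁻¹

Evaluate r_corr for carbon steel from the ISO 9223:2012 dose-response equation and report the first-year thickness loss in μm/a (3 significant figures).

r_corr = 39.9 μm/a

carbon steel: T≤10 °C ⇒ hinge +0.150·(-4.9−10) = -2.2350
  Pd branch = 1.77·Pd^0.52·e^(0.02·RH+f) = 8.96 μm/a
  Sd branch = 0.102·Sd^0.62·e^(0.033·RH+0.04·T) = 30.99 μm/a
  r_corr = 8.96 + 30.99 = 39.95 μm/a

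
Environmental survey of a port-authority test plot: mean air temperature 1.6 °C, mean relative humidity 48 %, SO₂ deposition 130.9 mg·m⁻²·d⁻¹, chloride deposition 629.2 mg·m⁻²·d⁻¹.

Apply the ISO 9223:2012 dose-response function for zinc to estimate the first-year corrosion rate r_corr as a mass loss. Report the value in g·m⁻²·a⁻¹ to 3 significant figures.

r_corr = 13.5 g·m⁻²·a⁻¹

zinc: f(T) = +0.038·(T−10) [T≤10 °C] = -0.3192
  sulphur-dioxide contribution → 0.7283 μm/a
  chloride contribution → 1.159 μm/a
  ⇒ r_corr(zinc) = 1.888 μm/a
Convert to mass loss: 1.888 μm/a × 7.14 g/cm³ = 13.48 g·m⁻²·a⁻¹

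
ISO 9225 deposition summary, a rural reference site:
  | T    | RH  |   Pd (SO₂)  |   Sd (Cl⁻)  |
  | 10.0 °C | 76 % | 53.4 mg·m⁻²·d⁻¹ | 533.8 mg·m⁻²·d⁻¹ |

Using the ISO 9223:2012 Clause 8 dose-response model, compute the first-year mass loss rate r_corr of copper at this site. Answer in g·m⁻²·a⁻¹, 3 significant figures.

r_corr = 24.4 g·m⁻²·a⁻¹

copper: T≤10 °C ⇒ hinge +0.126·(10.0−10) = +0.0000
  Pd branch = 0.0053·Pd^0.26·e^(0.059·RH+f) = 1.321 μm/a
  Cl⁻ term: 0.01025·533.8^0.27·exp(0.036·76+0.049·10.0) = 1.407
  sum: 1.321 + 1.407 → r_corr = 2.727 μm/a
Convert to mass loss: 2.727 μm/a × 8.96 g/cm³ = 24.44 g·m⁻²·a⁻¹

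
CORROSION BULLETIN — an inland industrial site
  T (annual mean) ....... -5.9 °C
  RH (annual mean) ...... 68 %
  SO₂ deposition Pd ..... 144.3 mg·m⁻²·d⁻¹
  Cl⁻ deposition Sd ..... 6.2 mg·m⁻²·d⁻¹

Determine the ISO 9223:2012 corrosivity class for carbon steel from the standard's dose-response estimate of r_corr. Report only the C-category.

carbon steel: T≤10 °C ⇒ hinge +0.150·(-5.9−10) = -2.3850
  Pd branch = 1.77·Pd^0.52·e^(0.02·RH+f) = 8.426 μm/a
  Sd branch = 0.102·Sd^0.62·e^(0.033·RH+0.04·T) = 2.355 μm/a
  r_corr = 8.426 + 2.355 = 10.78 μm/a
Category bounds: 1.3…25 μm/a bracket r_corr ⇒ C2

C2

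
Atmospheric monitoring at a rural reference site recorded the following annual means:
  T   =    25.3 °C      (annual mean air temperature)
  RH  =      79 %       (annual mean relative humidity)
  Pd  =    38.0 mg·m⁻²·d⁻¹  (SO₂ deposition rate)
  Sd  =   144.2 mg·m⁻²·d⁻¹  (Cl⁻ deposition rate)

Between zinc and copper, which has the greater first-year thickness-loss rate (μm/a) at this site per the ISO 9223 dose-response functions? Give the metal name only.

zinc: temperature factor f = -0.071·(15.3) = -1.0863
  sulphur-dioxide contribution → 0.8169 μm/a
  chloride contribution → 4.809 μm/a
  total first-year rate 5.626 μm/a
copper: T>10 °C ⇒ hinge -0.080·(25.3−10) = -1.2240
  sulphur-dioxide contribution → 0.4243 μm/a
  chloride contribution → 2.329 μm/a
  ⇒ r_corr(copper) = 2.753 μm/a
Ordering by μm/a: zinc (5.63) > copper (2.75)

zinc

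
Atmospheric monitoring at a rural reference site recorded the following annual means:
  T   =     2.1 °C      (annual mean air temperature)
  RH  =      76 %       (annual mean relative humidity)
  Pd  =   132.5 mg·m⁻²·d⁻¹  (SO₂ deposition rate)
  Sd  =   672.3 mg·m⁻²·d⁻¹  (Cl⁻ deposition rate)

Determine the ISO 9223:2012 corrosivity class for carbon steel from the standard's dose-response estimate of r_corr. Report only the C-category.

carbon steel: T≤10 °C ⇒ hinge +0.150·(2.1−10) = -1.1850
  sulphur-dioxide contribution → 31.41 μm/a
  chloride contribution → 77.16 μm/a
  ⇒ r_corr(carbon steel) = 108.6 μm/a
ISO 9223 Table 2 (carbon steel): 80 < 109 ≤ 200 μm/a ⇒ C5

C5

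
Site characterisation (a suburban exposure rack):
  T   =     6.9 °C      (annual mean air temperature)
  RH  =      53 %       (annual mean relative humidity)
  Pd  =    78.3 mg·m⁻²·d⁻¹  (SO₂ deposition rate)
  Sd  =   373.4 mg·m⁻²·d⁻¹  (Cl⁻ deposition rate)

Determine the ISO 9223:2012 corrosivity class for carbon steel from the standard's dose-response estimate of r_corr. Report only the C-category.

carbon steel: T≤10 °C ⇒ hinge +0.150·(6.9−10) = -0.4650
  SO₂ term: 1.77·78.3^0.52·exp(0.02·53-0.4650) = 30.98
  Sd branch = 0.102·Sd^0.62·e^(0.033·RH+0.04·T) = 30.39 μm/a
  r_corr = 30.98 + 30.39 = 61.38 μm/a
ISO 9223 Table 2 (carbon steel): 50 < 61.4 ≤ 80 μm/a ⇒ C4

C4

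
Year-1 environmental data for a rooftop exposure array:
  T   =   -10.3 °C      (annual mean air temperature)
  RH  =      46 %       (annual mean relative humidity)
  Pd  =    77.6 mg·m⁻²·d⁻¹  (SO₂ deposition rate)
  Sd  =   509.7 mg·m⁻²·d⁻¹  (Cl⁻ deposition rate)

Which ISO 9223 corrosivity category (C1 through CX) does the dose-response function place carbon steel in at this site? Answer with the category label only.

C2

carbon steel: T≤10 °C ⇒ hinge +0.150·(-10.3−10) = -3.0450
  SO₂ term: 1.77·77.6^0.52·exp(0.02·46-3.0450) = 2.032
  Cl⁻ term: 0.102·509.7^0.62·exp(0.033·46+0.04·-10.3) = 14.7
  sum: 2.032 + 14.7 → r_corr = 16.74 μm/a
16.7 μm/a falls in (1.3, 25] for carbon steel → category C2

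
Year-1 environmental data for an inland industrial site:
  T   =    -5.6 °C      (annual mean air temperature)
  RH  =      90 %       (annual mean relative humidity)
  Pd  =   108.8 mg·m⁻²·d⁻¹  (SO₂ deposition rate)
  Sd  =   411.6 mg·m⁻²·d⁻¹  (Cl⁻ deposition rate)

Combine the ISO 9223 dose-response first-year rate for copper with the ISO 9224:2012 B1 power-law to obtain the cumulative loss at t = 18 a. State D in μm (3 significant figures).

copper: f(T) = +0.126·(T−10) [T≤10 °C] = -1.9656
  Pd branch = 0.0053·Pd^0.26·e^(0.059·RH+f) = 0.5085 μm/a
  Sd branch = 0.01025·Sd^0.27·e^(0.036·RH+0.049·T) = 1.011 μm/a
  sum: 0.5085 + 1.011 → r_corr = 1.519 μm/a
Power-law: D(18) = r_corr · 18^0.667
  D(18) = 1.519 × 18^0.667 = 1.519 × 6.875 = 10.44 μm

D(18) = 10.4 μm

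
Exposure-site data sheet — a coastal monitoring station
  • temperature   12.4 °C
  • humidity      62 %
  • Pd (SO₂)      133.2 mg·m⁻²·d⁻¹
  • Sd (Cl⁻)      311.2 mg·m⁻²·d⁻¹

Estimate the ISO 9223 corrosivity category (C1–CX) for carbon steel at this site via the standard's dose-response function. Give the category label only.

carbon steel: temperature factor f = -0.054·(2.4) = -0.1296
  Pd branch = 1.77·Pd^0.52·e^(0.02·RH+f) = 68.38 μm/a
  Cl⁻ term: 0.102·311.2^0.62·exp(0.033·62+0.04·12.4) = 45.53
  sum: 68.38 + 45.53 → r_corr = 113.9 μm/a
ISO 9223 Table 2 (carbon steel): 80 < 114 ≤ 200 μm/a ⇒ C5

C5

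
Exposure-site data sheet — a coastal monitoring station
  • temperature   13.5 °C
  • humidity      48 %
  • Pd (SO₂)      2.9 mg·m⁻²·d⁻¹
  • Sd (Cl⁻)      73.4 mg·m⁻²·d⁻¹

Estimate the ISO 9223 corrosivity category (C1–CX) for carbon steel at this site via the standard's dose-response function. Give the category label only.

C2

carbon steel: f(T) = -0.054·(T−10) [T>10 °C] = -0.1890
  Pd branch = 1.77·Pd^0.52·e^(0.02·RH+f) = 6.657 μm/a
  Sd branch = 0.102·Sd^0.62·e^(0.033·RH+0.04·T) = 12.24 μm/a
  r_corr = 6.657 + 12.24 = 18.9 μm/a
ISO 9223 Table 2 (carbon steel): 1.3 < 18.9 ≤ 25 μm/a ⇒ C2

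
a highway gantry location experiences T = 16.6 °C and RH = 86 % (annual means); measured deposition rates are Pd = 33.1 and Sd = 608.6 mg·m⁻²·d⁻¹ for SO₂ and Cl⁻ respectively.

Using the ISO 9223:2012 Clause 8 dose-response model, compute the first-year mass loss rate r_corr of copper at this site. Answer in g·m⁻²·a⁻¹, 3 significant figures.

copper: temperature factor f = -0.080·(6.6) = -0.5280
  Pd branch = 0.0053·Pd^0.26·e^(0.059·RH+f) = 1.241 μm/a
  Cl⁻ term: 0.01025·608.6^0.27·exp(0.036·86+0.049·16.6) = 2.886
  r_corr = 1.241 + 2.886 = 4.127 μm/a
Convert to mass loss: 4.127 μm/a × 8.96 g/cm³ = 36.98 g·m⁻²·a⁻¹

r_corr = 37.0 g·m⁻²·a⁻¹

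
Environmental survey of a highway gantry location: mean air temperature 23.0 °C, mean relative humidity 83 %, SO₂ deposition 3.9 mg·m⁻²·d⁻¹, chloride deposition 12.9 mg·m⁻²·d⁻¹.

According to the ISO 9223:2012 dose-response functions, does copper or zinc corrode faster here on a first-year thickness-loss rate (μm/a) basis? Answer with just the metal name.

copper

copper: f(T) = -0.080·(T−10) [T>10 °C] = -1.0400
  SO₂ term: 0.0053·3.9^0.26·exp(0.059·83-1.0400) = 0.3573
  Sd branch = 0.01025·Sd^0.27·e^(0.036·RH+0.049·T) = 1.252 μm/a
  sum: 0.3573 + 1.252 → r_corr = 1.61 μm/a
zinc: temperature factor f = -0.071·(13.0) = -0.9230
  SO₂ term: 0.0129·3.9^0.44·exp(0.046·83-0.9230) = 0.4246
  Cl⁻ term: 0.0175·12.9^0.57·exp(0.008·83+0.085·23.0) = 1.032
  r_corr = 0.4246 + 1.032 = 1.456 μm/a
Ordering by μm/a: copper (1.61) > zinc (1.46)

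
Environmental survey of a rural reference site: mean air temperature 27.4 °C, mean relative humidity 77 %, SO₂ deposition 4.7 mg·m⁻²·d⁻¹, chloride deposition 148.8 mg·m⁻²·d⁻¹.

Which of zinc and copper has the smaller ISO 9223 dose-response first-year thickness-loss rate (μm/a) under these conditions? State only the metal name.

copper

zinc: f(T) = -0.071·(T−10) [T>10 °C] = -1.2354
  Pd branch = 0.0129·Pd^0.44·e^(0.046·RH+f) = 0.2559 μm/a
  Cl⁻ term: 0.0175·148.8^0.57·exp(0.008·77+0.085·27.4) = 5.76
  sum: 0.2559 + 5.76 → r_corr = 6.016 μm/a
copper: f(T) = -0.080·(T−10) [T>10 °C] = -1.3920
  Pd branch = 0.0053·Pd^0.26·e^(0.059·RH+f) = 0.1851 μm/a
  Sd branch = 0.01025·Sd^0.27·e^(0.036·RH+0.049·T) = 2.423 μm/a
  sum: 0.1851 + 2.423 → r_corr = 2.608 μm/a
Ordering by μm/a: zinc (6.02) > copper (2.61)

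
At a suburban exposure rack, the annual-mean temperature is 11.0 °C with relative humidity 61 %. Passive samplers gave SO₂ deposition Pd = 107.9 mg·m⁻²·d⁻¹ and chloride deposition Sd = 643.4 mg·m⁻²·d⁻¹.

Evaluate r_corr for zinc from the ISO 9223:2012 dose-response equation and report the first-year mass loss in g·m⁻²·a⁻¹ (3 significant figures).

zinc: T>10 °C ⇒ hinge -0.071·(11.0−10) = -0.0710
  sulphur-dioxide contribution → 1.559 μm/a
  chloride contribution → 2.896 μm/a
  total first-year rate 4.456 μm/a
Convert to mass loss: 4.456 μm/a × 7.14 g/cm³ = 31.81 g·m⁻²·a⁻¹

r_corr = 31.8 g·m⁻²·a⁻¹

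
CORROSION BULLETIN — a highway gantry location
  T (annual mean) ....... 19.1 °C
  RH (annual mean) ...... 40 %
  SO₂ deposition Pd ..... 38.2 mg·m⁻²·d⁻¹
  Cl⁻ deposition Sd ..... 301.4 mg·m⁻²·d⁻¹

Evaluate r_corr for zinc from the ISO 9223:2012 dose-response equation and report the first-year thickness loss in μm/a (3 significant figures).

zinc: T>10 °C ⇒ hinge -0.071·(19.1−10) = -0.6461
  sulphur-dioxide contribution → 0.2114 μm/a
  chloride contribution → 3.164 μm/a
  ⇒ r_corr(zinc) = 3.375 μm/a

r_corr = 3.38 μm/a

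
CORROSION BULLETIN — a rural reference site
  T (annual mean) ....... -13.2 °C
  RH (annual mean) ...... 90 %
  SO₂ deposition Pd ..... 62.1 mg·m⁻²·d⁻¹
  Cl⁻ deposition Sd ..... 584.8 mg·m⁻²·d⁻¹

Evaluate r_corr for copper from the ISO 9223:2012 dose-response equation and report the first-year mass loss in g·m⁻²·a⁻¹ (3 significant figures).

copper: f(T) = +0.126·(T−10) [T≤10 °C] = -2.9232
  Pd branch = 0.0053·Pd^0.26·e^(0.059·RH+f) = 0.1687 μm/a
  Sd branch = 0.01025·Sd^0.27·e^(0.036·RH+0.049·T) = 0.7656 μm/a
  sum: 0.1687 + 0.7656 → r_corr = 0.9343 μm/a
Convert to mass loss: 0.9343 μm/a × 8.96 g/cm³ = 8.372 g·m⁻²·a⁻¹

r_corr = 8.37 g·m⁻²·a⁻¹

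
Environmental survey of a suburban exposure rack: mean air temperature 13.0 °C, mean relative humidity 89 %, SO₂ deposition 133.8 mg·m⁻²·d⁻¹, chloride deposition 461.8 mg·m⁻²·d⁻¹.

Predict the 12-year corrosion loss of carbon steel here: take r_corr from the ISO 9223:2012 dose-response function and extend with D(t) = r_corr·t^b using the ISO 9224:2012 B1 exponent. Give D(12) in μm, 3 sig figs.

carbon steel: f(T) = -0.054·(T−10) [T>10 °C] = -0.1620
  sulphur-dioxide contribution → 113.9 μm/a
  chloride contribution → 145.2 μm/a
  total first-year rate 259.1 μm/a
Power-law: D(12) = r_corr · 12^0.523
  D(12) = 259.1 × 12^0.523 = 259.1 × 3.668 = 950.2 μm

D(12) = 950 μm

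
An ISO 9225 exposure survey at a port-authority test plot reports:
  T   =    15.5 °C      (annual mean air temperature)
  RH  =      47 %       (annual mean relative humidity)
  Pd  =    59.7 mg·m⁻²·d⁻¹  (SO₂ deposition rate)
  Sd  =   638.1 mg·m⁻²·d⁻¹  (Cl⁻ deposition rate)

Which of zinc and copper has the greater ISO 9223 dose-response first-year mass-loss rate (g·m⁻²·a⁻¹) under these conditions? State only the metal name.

zinc: f(T) = -0.071·(T−10) [T>10 °C] = -0.3905
  sulphur-dioxide contribution → 0.4585 μm/a
  chloride contribution → 3.778 μm/a
  ⇒ r_corr(zinc) = 4.237 μm/a
  mass loss = 4.237 μm/a × 7.14 g/cm³ = 30.25 g·m⁻²·a⁻¹
copper: T>10 °C ⇒ hinge -0.080·(15.5−10) = -0.4400
  sulphur-dioxide contribution → 0.1582 μm/a
  chloride contribution → 0.6803 μm/a
  ⇒ r_corr(copper) = 0.8385 μm/a
  mass loss = 0.8385 μm/a × 8.96 g/cm³ = 7.513 g·m⁻²·a⁻¹
Ordering by g·m⁻²·a⁻¹: zinc (30.3) > copper (7.51)

zinc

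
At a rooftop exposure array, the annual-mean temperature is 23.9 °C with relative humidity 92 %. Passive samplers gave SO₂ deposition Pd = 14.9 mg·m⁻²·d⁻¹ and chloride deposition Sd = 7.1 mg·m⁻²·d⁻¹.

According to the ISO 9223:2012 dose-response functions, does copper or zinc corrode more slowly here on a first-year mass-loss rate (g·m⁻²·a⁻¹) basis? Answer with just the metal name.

copper: temperature factor f = -0.080·(13.9) = -1.1120
  SO₂ term: 0.0053·14.9^0.26·exp(0.059·92-1.1120) = 0.8012
  Cl⁻ term: 0.01025·7.1^0.27·exp(0.036·92+0.049·23.9) = 1.54
  r_corr = 0.8012 + 1.54 = 2.341 μm/a
  mass loss = 2.341 μm/a × 8.96 g/cm³ = 20.98 g·m⁻²·a⁻¹
zinc: temperature factor f = -0.071·(13.9) = -0.9869
  Pd branch = 0.0129·Pd^0.44·e^(0.046·RH+f) = 1.087 μm/a
  Sd branch = 0.0175·Sd^0.57·e^(0.008·RH+0.085·T) = 0.8515 μm/a
  r_corr = 1.087 + 0.8515 = 1.938 μm/a
  mass loss = 1.938 μm/a × 7.14 g/cm³ = 13.84 g·m⁻²·a⁻¹
Ordering by g·m⁻²·a⁻¹: copper (21) > zinc (13.8)

zinc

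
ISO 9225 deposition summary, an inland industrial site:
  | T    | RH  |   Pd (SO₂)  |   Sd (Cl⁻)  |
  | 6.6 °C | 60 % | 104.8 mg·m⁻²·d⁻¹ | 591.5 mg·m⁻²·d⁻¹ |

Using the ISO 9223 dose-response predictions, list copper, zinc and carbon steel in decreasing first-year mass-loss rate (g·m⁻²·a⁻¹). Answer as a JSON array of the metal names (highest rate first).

["carbon steel", "zinc", "copper"]

copper: T≤10 °C ⇒ hinge +0.126·(6.6−10) = -0.4284
  Pd branch = 0.0053·Pd^0.26·e^(0.059·RH+f) = 0.399 μm/a
  Sd branch = 0.01025·Sd^0.27·e^(0.036·RH+0.049·T) = 0.6881 μm/a
  r_corr = 0.399 + 0.6881 = 1.087 μm/a
  mass loss = 1.087 μm/a × 8.96 g/cm³ = 9.74 g·m⁻²·a⁻¹
zinc: T≤10 °C ⇒ hinge +0.038·(6.6−10) = -0.1292
  Pd branch = 0.0129·Pd^0.44·e^(0.046·RH+f) = 1.387 μm/a
  Sd branch = 0.0175·Sd^0.57·e^(0.008·RH+0.085·T) = 1.884 μm/a
  r_corr = 1.387 + 1.884 = 3.271 μm/a
  mass loss = 3.271 μm/a × 7.14 g/cm³ = 23.36 g·m⁻²·a⁻¹
carbon steel: f(T) = +0.150·(T−10) [T≤10 °C] = -0.5100
  Pd branch = 1.77·Pd^0.52·e^(0.02·RH+f) = 39.65 μm/a
  Cl⁻ term: 0.102·591.5^0.62·exp(0.033·60+0.04·6.6) = 50.32
  r_corr = 39.65 + 50.32 = 89.97 μm/a
  mass loss = 89.97 μm/a × 7.85 g/cm³ = 706.3 g·m⁻²·a⁻¹
Ordering by g·m⁻²·a⁻¹: carbon steel (706) > zinc (23.4) > copper (9.74)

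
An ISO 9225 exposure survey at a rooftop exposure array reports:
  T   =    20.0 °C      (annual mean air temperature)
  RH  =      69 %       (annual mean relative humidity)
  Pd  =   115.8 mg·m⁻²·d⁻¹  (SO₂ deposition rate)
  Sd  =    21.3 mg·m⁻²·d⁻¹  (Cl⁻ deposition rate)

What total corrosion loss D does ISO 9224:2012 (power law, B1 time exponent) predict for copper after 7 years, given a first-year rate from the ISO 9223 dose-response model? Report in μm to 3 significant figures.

D(7) = 4.50 μm

copper: f(T) = -0.080·(T−10) [T>10 °C] = -0.8000
  sulphur-dioxide contribution → 0.4802 μm/a
  chloride contribution → 0.7478 μm/a
  total first-year rate 1.228 μm/a
Long-term exponent b (ISO 9224 Table 2, B1) = 0.667
  D(7) = 1.228 × 7^0.667 = 1.228 × 3.662 = 4.497 μm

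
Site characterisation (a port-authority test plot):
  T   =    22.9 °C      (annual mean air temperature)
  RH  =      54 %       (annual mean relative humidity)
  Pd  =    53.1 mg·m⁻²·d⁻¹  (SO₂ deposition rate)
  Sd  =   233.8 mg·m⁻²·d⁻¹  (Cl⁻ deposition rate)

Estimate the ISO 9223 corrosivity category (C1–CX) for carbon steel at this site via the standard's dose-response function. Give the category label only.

carbon steel: T>10 °C ⇒ hinge -0.054·(22.9−10) = -0.6966
  sulphur-dioxide contribution → 20.49 μm/a
  chloride contribution → 44.57 μm/a
  ⇒ r_corr(carbon steel) = 65.06 μm/a
ISO 9223 Table 2 (carbon steel): 50 < 65.1 ≤ 80 μm/a ⇒ C4

C4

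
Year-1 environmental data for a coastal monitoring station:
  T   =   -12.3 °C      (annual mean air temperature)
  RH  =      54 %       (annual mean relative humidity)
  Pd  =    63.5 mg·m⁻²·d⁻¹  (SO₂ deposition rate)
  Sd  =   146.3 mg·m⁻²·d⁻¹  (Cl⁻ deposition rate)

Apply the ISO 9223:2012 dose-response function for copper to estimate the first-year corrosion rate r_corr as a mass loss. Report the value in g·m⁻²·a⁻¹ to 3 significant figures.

copper: temperature factor f = +0.126·(-22.3) = -2.8098
  Pd branch = 0.0053·Pd^0.26·e^(0.059·RH+f) = 0.02272 μm/a
  Cl⁻ term: 0.01025·146.3^0.27·exp(0.036·54+0.049·-12.3) = 0.1506
  sum: 0.02272 + 0.1506 → r_corr = 0.1733 μm/a
Convert to mass loss: 0.1733 μm/a × 8.96 g/cm³ = 1.553 g·m⁻²·a⁻¹

r_corr = 1.55 g·m⁻²·a⁻¹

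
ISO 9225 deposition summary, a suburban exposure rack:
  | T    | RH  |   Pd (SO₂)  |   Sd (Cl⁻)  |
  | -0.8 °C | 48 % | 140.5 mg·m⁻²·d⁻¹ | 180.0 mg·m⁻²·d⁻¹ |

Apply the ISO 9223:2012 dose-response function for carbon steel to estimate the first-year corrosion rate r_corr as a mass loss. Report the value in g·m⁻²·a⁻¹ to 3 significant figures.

carbon steel: T≤10 °C ⇒ hinge +0.150·(-0.8−10) = -1.6200
  SO₂ term: 1.77·140.5^0.52·exp(0.02·48-1.6200) = 11.97
  Cl⁻ term: 0.102·180.0^0.62·exp(0.033·48+0.04·-0.8) = 12.05
  r_corr = 11.97 + 12.05 = 24.02 μm/a
Convert to mass loss: 24.02 μm/a × 7.85 g/cm³ = 188.5 g·m⁻²·a⁻¹

r_corr = 189 g·m⁻²·a⁻¹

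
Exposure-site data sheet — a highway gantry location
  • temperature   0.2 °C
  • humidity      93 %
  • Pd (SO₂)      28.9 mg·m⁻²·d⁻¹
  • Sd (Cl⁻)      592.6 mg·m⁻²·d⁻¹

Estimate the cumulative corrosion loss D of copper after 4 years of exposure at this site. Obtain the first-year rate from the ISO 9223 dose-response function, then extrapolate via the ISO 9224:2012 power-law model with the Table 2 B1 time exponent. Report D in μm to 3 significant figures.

D(4) = 6.41 μm

copper: T≤10 °C ⇒ hinge +0.126·(0.2−10) = -1.2348
  Pd branch = 0.0053·Pd^0.26·e^(0.059·RH+f) = 0.8929 μm/a
  Cl⁻ term: 0.01025·592.6^0.27·exp(0.036·93+0.049·0.2) = 1.651
  r_corr = 0.8929 + 1.651 = 2.544 μm/a
Long-term exponent b (ISO 9224 Table 2, B1) = 0.667
  D(4) = 2.544 × 4^0.667 = 2.544 × 2.521 = 6.412 μm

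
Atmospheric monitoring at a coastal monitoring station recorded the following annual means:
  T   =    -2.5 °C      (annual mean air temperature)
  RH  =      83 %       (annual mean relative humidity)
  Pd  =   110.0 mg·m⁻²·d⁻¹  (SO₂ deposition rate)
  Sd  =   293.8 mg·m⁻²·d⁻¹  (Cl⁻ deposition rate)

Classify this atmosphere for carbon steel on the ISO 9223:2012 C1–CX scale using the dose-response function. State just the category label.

carbon steel: f(T) = +0.150·(T−10) [T≤10 °C] = -1.8750
  Pd branch = 1.77·Pd^0.52·e^(0.02·RH+f) = 16.45 μm/a
  Cl⁻ term: 0.102·293.8^0.62·exp(0.033·83+0.04·-2.5) = 48.41
  r_corr = 16.45 + 48.41 = 64.85 μm/a
Category bounds: 50…80 μm/a bracket r_corr ⇒ C4

C4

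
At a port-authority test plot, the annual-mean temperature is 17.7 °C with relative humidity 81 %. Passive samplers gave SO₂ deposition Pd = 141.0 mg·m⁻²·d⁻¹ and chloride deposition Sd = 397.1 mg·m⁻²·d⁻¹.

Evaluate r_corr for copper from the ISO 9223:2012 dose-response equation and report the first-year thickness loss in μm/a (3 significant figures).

r_corr = 3.50 μm/a

copper: T>10 °C ⇒ hinge -0.080·(17.7−10) = -0.6160
  Pd branch = 0.0053·Pd^0.26·e^(0.059·RH+f) = 1.233 μm/a
  Sd branch = 0.01025·Sd^0.27·e^(0.036·RH+0.049·T) = 2.267 μm/a
  sum: 1.233 + 2.267 → r_corr = 3.5 μm/a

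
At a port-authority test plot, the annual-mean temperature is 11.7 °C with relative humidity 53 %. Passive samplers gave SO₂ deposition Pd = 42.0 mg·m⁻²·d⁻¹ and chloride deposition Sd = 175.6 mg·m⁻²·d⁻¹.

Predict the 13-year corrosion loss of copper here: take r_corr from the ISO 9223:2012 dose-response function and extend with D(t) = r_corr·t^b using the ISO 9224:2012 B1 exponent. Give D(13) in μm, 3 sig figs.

D(13) = 4.28 μm

copper: f(T) = -0.080·(T−10) [T>10 °C] = -0.1360
  SO₂ term: 0.0053·42.0^0.26·exp(0.059·53-0.1360) = 0.2788
  Sd branch = 0.01025·Sd^0.27·e^(0.036·RH+0.049·T) = 0.4947 μm/a
  r_corr = 0.2788 + 0.4947 = 0.7735 μm/a
Long-term exponent b (ISO 9224 Table 2, B1) = 0.667
  D(13) = 0.7735 × 13^0.667 = 0.7735 × 5.534 = 4.28 μm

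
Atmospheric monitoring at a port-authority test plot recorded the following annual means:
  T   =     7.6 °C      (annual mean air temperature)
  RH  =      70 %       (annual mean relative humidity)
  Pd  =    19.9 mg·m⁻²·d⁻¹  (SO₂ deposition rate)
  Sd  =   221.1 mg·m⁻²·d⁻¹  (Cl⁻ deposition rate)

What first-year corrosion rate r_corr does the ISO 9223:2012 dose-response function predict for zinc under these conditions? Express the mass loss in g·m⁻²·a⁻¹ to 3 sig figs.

zinc: temperature factor f = +0.038·(-2.4) = -0.0912
  SO₂ term: 0.0129·19.9^0.44·exp(0.046·70-0.0912) = 1.099
  Sd branch = 0.0175·Sd^0.57·e^(0.008·RH+0.085·T) = 1.268 μm/a
  sum: 1.099 + 1.268 → r_corr = 2.367 μm/a
Convert to mass loss: 2.367 μm/a × 7.14 g/cm³ = 16.9 g·m⁻²·a⁻¹

r_corr = 16.9 g·m⁻²·a⁻¹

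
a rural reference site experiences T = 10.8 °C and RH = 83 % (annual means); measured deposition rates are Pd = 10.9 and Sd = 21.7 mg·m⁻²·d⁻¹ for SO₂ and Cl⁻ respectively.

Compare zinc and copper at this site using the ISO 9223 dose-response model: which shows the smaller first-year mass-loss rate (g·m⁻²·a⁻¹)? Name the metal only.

zinc

zinc: T>10 °C ⇒ hinge -0.071·(10.8−10) = -0.0568
  SO₂ term: 0.0129·10.9^0.44·exp(0.046·83-0.0568) = 1.587
  Cl⁻ term: 0.0175·21.7^0.57·exp(0.008·83+0.085·10.8) = 0.4919
  sum: 1.587 + 0.4919 → r_corr = 2.079 μm/a
  mass loss = 2.079 μm/a × 7.14 g/cm³ = 14.84 g·m⁻²·a⁻¹
copper: T>10 °C ⇒ hinge -0.080·(10.8−10) = -0.0640
  SO₂ term: 0.0053·10.9^0.26·exp(0.059·83-0.0640) = 1.239
  Sd branch = 0.01025·Sd^0.27·e^(0.036·RH+0.049·T) = 0.7926 μm/a
  r_corr = 1.239 + 0.7926 = 2.031 μm/a
  mass loss = 2.031 μm/a × 8.96 g/cm³ = 18.2 g·m⁻²·a⁻¹
Ordering by g·m⁻²·a⁻¹: copper (18.2) > zinc (14.8)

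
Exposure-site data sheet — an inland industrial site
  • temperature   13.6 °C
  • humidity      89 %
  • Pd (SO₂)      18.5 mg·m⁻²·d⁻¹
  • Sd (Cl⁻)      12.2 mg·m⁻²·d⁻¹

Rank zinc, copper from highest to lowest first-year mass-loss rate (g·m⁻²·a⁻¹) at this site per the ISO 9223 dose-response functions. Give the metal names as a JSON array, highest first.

["copper", "zinc"]

zinc: temperature factor f = -0.071·(3.6) = -0.2556
  SO₂ term: 0.0129·18.5^0.44·exp(0.046·89-0.2556) = 2.163
  Sd branch = 0.0175·Sd^0.57·e^(0.008·RH+0.085·T) = 0.4715 μm/a
  r_corr = 2.163 + 0.4715 = 2.635 μm/a
  mass loss = 2.635 μm/a × 7.14 g/cm³ = 18.81 g·m⁻²·a⁻¹
copper: f(T) = -0.080·(T−10) [T>10 °C] = -0.2880
  Pd branch = 0.0053·Pd^0.26·e^(0.059·RH+f) = 1.619 μm/a
  Cl⁻ term: 0.01025·12.2^0.27·exp(0.036·89+0.049·13.6) = 0.9659
  sum: 1.619 + 0.9659 → r_corr = 2.585 μm/a
  mass loss = 2.585 μm/a × 8.96 g/cm³ = 23.16 g·m⁻²·a⁻¹
Ordering by g·m⁻²·a⁻¹: copper (23.2) > zinc (18.8)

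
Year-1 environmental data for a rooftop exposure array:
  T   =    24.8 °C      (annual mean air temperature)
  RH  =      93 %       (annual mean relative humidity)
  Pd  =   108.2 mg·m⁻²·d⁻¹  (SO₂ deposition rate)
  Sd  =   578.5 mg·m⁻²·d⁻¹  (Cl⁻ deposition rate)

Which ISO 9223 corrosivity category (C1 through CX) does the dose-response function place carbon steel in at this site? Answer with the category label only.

carbon steel: T>10 °C ⇒ hinge -0.054·(24.8−10) = -0.7992
  sulphur-dioxide contribution → 58.41 μm/a
  chloride contribution → 305.4 μm/a
  total first-year rate 363.8 μm/a
364 μm/a falls in (200, 700] for carbon steel → category CX

CX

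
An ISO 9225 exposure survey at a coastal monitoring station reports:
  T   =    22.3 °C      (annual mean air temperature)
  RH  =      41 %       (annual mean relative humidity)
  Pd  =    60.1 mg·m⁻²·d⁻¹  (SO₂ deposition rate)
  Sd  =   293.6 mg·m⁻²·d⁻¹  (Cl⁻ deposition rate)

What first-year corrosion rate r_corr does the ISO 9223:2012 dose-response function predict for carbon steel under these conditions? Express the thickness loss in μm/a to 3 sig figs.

carbon steel: temperature factor f = -0.054·(12.3) = -0.6642
  SO₂ term: 1.77·60.1^0.52·exp(0.02·41-0.6642) = 17.4
  Sd branch = 0.102·Sd^0.62·e^(0.033·RH+0.04·T) = 32.63 μm/a
  sum: 17.4 + 32.63 → r_corr = 50.03 μm/a

r_corr = 50.0 μm/a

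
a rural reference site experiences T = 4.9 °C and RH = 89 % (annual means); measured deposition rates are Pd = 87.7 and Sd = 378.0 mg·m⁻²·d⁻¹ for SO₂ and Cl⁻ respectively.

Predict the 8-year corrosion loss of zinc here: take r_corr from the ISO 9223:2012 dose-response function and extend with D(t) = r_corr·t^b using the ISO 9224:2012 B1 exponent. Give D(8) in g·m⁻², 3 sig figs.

zinc: T≤10 °C ⇒ hinge +0.038·(4.9−10) = -0.1938
  Pd branch = 0.0129·Pd^0.44·e^(0.046·RH+f) = 4.564 μm/a
  Cl⁻ term: 0.0175·378.0^0.57·exp(0.008·89+0.085·4.9) = 1.593
  sum: 4.564 + 1.593 → r_corr = 6.157 μm/a
ISO 9224: D(t) = r_corr · t^b with b = 0.813 (zinc, B1)
  D(8) = 6.157 × 8^0.813 = 6.157 × 5.423 = 33.39 μm
  Mass loss = 33.39 μm × 7.14 g/cm³ = 238.4 g·m⁻²

D(8) = 238 g·m⁻²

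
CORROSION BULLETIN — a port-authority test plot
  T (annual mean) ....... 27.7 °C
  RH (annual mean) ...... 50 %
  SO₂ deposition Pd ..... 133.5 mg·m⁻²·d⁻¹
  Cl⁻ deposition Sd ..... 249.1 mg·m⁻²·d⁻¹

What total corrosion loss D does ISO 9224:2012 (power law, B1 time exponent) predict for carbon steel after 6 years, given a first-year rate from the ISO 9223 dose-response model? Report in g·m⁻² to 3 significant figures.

carbon steel: f(T) = -0.054·(T−10) [T>10 °C] = -0.9558
  sulphur-dioxide contribution → 23.57 μm/a
  chloride contribution → 49.22 μm/a
  ⇒ r_corr(carbon steel) = 72.79 μm/a
Long-term exponent b (ISO 9224 Table 2, B1) = 0.523
  D(6) = 72.79 × 6^0.523 = 72.79 × 2.553 = 185.8 μm
  Mass loss = 185.8 μm × 7.85 g/cm³ = 1459 g·m⁻²

D(6) = 1.46e+03 g·m⁻²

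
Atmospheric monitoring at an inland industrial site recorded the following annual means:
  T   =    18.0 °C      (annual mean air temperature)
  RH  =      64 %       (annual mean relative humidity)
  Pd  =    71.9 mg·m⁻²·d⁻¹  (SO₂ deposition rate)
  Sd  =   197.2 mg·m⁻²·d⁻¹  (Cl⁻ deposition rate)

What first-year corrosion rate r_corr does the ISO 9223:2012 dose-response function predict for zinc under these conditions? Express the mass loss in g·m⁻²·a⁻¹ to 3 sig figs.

zinc: f(T) = -0.071·(T−10) [T>10 °C] = -0.5680
  SO₂ term: 0.0129·71.9^0.44·exp(0.046·64-0.5680) = 0.9108
  Cl⁻ term: 0.0175·197.2^0.57·exp(0.008·64+0.085·18.0) = 2.741
  r_corr = 0.9108 + 2.741 = 3.652 μm/a
Convert to mass loss: 3.652 μm/a × 7.14 g/cm³ = 26.08 g·m⁻²·a⁻¹

r_corr = 26.1 g·m⁻²·a⁻¹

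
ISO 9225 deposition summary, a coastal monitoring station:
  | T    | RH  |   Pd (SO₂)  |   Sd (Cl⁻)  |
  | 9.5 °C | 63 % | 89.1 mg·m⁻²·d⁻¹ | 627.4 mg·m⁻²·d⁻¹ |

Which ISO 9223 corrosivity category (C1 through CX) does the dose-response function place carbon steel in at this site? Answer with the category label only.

C5

carbon steel: f(T) = +0.150·(T−10) [T≤10 °C] = -0.0750
  SO₂ term: 1.77·89.1^0.52·exp(0.02·63-0.0750) = 59.78
  Cl⁻ term: 0.102·627.4^0.62·exp(0.033·63+0.04·9.5) = 64.72
  sum: 59.78 + 64.72 → r_corr = 124.5 μm/a
Category bounds: 80…200 μm/a bracket r_corr ⇒ C5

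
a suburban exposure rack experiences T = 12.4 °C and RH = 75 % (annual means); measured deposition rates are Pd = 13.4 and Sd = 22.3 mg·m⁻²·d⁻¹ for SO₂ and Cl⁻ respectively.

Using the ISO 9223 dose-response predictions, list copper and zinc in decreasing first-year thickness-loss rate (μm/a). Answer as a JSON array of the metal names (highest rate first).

["zinc", "copper"]

copper: temperature factor f = -0.080·(2.4) = -0.1920
  Pd branch = 0.0053·Pd^0.26·e^(0.059·RH+f) = 0.7173 μm/a
  Sd branch = 0.01025·Sd^0.27·e^(0.036·RH+0.049·T) = 0.6475 μm/a
  r_corr = 0.7173 + 0.6475 = 1.365 μm/a
zinc: temperature factor f = -0.071·(2.4) = -0.1704
  SO₂ term: 0.0129·13.4^0.44·exp(0.046·75-0.1704) = 1.074
  Cl⁻ term: 0.0175·22.3^0.57·exp(0.008·75+0.085·12.4) = 0.5369
  r_corr = 1.074 + 0.5369 = 1.61 μm/a
Ordering by μm/a: zinc (1.61) > copper (1.36)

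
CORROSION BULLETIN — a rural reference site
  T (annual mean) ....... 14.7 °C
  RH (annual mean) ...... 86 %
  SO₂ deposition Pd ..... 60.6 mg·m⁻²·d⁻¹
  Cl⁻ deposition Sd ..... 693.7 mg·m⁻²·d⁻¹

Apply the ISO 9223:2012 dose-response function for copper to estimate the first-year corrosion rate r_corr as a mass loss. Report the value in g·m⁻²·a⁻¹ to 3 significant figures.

r_corr = 39.6 g·m⁻²·a⁻¹

copper: temperature factor f = -0.080·(4.7) = -0.3760
  SO₂ term: 0.0053·60.6^0.26·exp(0.059·86-0.3760) = 1.691
  Cl⁻ term: 0.01025·693.7^0.27·exp(0.036·86+0.049·14.7) = 2.724
  r_corr = 1.691 + 2.724 = 4.415 μm/a
Convert to mass loss: 4.415 μm/a × 8.96 g/cm³ = 39.56 g·m⁻²·a⁻¹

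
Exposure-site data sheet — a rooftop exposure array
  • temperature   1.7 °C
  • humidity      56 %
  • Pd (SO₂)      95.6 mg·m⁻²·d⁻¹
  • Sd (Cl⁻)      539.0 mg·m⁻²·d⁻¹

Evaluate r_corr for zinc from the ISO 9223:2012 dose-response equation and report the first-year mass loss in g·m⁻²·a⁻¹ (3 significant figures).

zinc: T≤10 °C ⇒ hinge +0.038·(1.7−10) = -0.3154
  SO₂ term: 0.0129·95.6^0.44·exp(0.046·56-0.3154) = 0.9199
  Sd branch = 0.0175·Sd^0.57·e^(0.008·RH+0.085·T) = 1.141 μm/a
  r_corr = 0.9199 + 1.141 = 2.061 μm/a
Convert to mass loss: 2.061 μm/a × 7.14 g/cm³ = 14.72 g·m⁻²·a⁻¹

r_corr = 14.7 g·m⁻²·a⁻¹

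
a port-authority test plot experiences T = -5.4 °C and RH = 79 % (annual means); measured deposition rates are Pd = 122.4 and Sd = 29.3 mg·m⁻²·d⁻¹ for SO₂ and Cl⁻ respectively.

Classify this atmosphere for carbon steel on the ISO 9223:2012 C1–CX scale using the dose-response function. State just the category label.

C2

carbon steel: temperature factor f = +0.150·(-15.4) = -2.3100
  sulphur-dioxide contribution → 10.39 μm/a
  chloride contribution → 9.046 μm/a
  total first-year rate 19.44 μm/a
19.4 μm/a falls in (1.3, 25] for carbon steel → category C2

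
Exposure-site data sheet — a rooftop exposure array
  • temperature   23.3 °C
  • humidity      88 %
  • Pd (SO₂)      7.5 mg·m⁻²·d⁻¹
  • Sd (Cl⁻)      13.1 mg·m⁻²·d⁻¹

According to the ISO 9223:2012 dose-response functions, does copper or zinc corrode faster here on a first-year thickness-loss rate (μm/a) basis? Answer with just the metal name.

copper

copper: T>10 °C ⇒ hinge -0.080·(23.3−10) = -1.0640
  Pd branch = 0.0053·Pd^0.26·e^(0.059·RH+f) = 0.5553 μm/a
  Sd branch = 0.01025·Sd^0.27·e^(0.036·RH+0.049·T) = 1.528 μm/a
  r_corr = 0.5553 + 1.528 = 2.083 μm/a
zinc: f(T) = -0.071·(T−10) [T>10 °C] = -0.9443
  Pd branch = 0.0129·Pd^0.44·e^(0.046·RH+f) = 0.6975 μm/a
  Cl⁻ term: 0.0175·13.1^0.57·exp(0.008·88+0.085·23.3) = 1.111
  sum: 0.6975 + 1.111 → r_corr = 1.809 μm/a
Ordering by μm/a: copper (2.08) > zinc (1.81)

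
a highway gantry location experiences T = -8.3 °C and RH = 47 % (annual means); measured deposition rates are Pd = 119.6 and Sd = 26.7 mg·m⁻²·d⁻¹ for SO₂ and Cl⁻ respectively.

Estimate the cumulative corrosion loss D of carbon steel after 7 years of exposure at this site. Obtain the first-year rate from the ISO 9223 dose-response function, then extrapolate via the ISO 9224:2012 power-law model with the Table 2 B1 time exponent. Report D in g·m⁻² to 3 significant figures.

D(7) = 134 g·m⁻²

carbon steel: T≤10 °C ⇒ hinge +0.150·(-8.3−10) = -2.7450
  Pd branch = 1.77·Pd^0.52·e^(0.02·RH+f) = 3.503 μm/a
  Sd branch = 0.102·Sd^0.62·e^(0.033·RH+0.04·T) = 2.645 μm/a
  sum: 3.503 + 2.645 → r_corr = 6.149 μm/a
Power-law: D(7) = r_corr · 7^0.523
  D(7) = 6.149 × 7^0.523 = 6.149 × 2.767 = 17.01 μm
  Mass loss = 17.01 μm × 7.85 g/cm³ = 133.5 g·m⁻²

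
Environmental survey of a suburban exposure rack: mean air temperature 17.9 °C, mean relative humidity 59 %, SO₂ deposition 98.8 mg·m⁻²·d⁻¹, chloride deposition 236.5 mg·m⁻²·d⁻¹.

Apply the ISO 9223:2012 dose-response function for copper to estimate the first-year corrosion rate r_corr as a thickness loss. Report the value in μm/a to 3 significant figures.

copper: temperature factor f = -0.080·(7.9) = -0.6320
  sulphur-dioxide contribution → 0.3021 μm/a
  chloride contribution → 0.9016 μm/a
  ⇒ r_corr(copper) = 1.204 μm/a

r_corr = 1.20 μm/a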